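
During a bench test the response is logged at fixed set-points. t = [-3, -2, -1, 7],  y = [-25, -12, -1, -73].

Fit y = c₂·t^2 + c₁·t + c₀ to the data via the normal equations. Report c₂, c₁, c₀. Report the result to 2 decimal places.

Sums needed: Σt^2·t^2 = 2499, Σt^2·t = 307, Σt^2 = 63, Σt·t = 63, Σt = 1, Σ1 = 4.
For Aᵀy: Σt^2·y = -3851, Σt·y = -411, Σy = -111.
AᵀA·[c₂, c₁, c₀]ᵀ = Aᵀy becomes [[2499, 307, 63]; [307, 63, 1]; [63, 1, 4]]·[c₂, c₁, c₀]ᵀ = [-3851, -411, -111]ᵀ.
Row-reducing yields c₂ = -10163/4861, c₁ = 17482/4861, c₀ = 20804/4861.

c₂ = -2.09, c₁ = 3.60, c₀ = 4.28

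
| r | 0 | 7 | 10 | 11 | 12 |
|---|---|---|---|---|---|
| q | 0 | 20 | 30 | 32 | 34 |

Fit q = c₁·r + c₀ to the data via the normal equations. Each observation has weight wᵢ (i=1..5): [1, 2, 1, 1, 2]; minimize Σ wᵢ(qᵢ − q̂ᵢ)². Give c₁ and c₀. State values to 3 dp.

c₁ = 2.872, c₀ = 0.076

Sums needed: Σwᵢ·r·r = 607, Σwᵢ·r = 59, Σwᵢ·1 = 7.
Right-hand side: Σwᵢ·r·q = 1748, Σwᵢ·q = 170.
Eliminating c₀: 7·(row 1) − 59·(row 2) gives 768·c₁ = 7·1748 − 59·170 = 2206, so c₁ = 1103/384.
Then c₀ = (170 − 59·(1103/384))/7 = 29/384.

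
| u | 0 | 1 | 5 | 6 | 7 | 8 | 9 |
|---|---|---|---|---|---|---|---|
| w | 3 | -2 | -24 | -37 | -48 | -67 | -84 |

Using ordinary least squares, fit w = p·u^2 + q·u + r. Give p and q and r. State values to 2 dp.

p = -1.07, q = 0.15, r = 1.27

With design matrix A, AᵀA = [[14980, 1926, 256]; [1926, 256, 36]; [256, 36, 7]] and Aᵀw = [-15378, -1972, -259]ᵀ.
Inverting the 3×3 Gram matrix, [p, q, r]ᵀ = [-7112/6663, 329/2221, 8489/6663]ᵀ.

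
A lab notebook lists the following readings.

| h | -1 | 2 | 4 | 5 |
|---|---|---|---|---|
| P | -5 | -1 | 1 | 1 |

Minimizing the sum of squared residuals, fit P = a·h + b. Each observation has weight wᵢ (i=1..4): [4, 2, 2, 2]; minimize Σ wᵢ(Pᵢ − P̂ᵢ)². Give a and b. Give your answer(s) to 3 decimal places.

a = 1.078, b = -3.740

Normal-equation sums: Σwᵢ·h·h = 94, Σwᵢ·h = 18, Σwᵢ·1 = 10.
Right-hand side: Σwᵢ·h·P = 34, Σwᵢ·P = -18.
MᵀWM·[a, b]ᵀ = MᵀWP becomes [[94, 18]; [18, 10]]·[a, b]ᵀ = [34, -18]ᵀ.
Determinant 94·10 − 18² = 616.
a = (34·10 − 18·(-18))/616 = 83/77; b = (94·(-18) − 18·34)/616 = -288/77.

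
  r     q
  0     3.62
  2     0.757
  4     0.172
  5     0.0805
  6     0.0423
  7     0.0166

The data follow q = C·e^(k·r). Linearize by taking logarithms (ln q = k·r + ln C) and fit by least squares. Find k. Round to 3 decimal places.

Linearized form: ln q = k·r + ln C. From the 6 transformed points,
Over the data: Σr = 24.0000, Σ(r)² = 130.0000, Σln q = -10.5330, Σr·ln q = -67.8616.
Normal system: [[130.0000, 24.0000]; [24.0000, 6]]·[k, ln C]ᵀ = [-67.8616, -10.5330]ᵀ.
Solving (det = 204.0000): k = -0.75675, ln C = 1.27151.

k = -0.757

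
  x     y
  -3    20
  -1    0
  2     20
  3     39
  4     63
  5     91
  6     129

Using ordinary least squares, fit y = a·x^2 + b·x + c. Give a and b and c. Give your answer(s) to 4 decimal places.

Entries of AᵀA: Σx^2·x^2 = 2356, Σx^2·x = 412, Σx^2 = 100, Σx·x = 100, Σx = 16, Σ1 = 7.
And Σx^2·y = 8538, Σx·y = 1578, Σy = 362.
Row-reducing yields a = 11063/3672, b = 11459/3672, c = 1415/918.

a = 3.0128, b = 3.1206, c = 1.5414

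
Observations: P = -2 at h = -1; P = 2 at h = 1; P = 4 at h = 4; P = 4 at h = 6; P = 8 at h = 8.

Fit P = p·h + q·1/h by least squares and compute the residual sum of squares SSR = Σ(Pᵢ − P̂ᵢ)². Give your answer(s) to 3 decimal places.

With design matrix A, AᵀA = [[118, 5]; [5, 1213/576]] and AᵀP = [108, 20/3]ᵀ.
Determinant 118·(1213/576) − 5² = 64367/288.
p = (108·(1213/576) − 5·(20/3))/(64367/288) = 55902/64367; q = (118·(20/3) − 5·108)/(64367/288) = 71040/64367.
Residuals: -1792/64367, 1792/64367, 16100/64367, -89784/64367, 58840/64367; SSR = 183152/64367.

SSR = 2.845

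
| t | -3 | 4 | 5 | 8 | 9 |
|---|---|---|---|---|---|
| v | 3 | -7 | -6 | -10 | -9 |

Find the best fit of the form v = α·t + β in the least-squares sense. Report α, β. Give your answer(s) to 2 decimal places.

α = -1.06, β = -0.92

The normal equations are: 195·α + 23·β = -228;  23·α + 5·β = -29.
(Σt·t = 195, Σt = 23, Σ1 = 5, Σt·v = -228, Σv = -29.)
Determinant 195·5 − 23² = 446.
α = ((-228)·5 − 23·(-29))/446 = -473/446; β = (195·(-29) − 23·(-228))/446 = -411/446.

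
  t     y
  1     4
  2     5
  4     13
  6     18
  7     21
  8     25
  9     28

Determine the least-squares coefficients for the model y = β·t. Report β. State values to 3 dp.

β = 3.080

Sums needed: Σt·t = 251.
Moment sums: Σt·y = 773.
So AᵀA·[β]ᵀ = Aᵀy: [[251]]·[β]ᵀ = [773]ᵀ.
β = 773/251 = 3.07968.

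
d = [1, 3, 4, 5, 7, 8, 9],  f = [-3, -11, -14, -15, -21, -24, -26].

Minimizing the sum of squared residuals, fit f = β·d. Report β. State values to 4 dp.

Compute the Gram sums: Σd·d = 245.
Moment sums: Σd·f = -740.
Normal equations: [[245]]·[β]ᵀ = [-740]ᵀ.
β = (-740)/245 = -3.02041.

β = -3.0204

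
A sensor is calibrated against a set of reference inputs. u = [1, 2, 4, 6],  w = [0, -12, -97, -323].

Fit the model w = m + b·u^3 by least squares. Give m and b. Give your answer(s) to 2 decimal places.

m = 0.27, b = -1.50

The normal equations are: 4·m + 289·b = -432;  289·m + 50817·b = -76072.
Δ = 4·50817 − 289² = 119747.
m = ((-432)·50817 − 289·(-76072))/119747 = 31864/119747; b = (4·(-76072) − 289·(-432))/119747 = -179440/119747.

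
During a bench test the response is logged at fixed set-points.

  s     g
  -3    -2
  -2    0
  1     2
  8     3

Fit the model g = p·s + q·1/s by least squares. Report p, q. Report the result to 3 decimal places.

p = 0.349, q = 1.195

Forming AᵀA = [[78, 4]; [4, 793/576]] and Aᵀg = [32, 73/24]ᵀ gives AᵀA·[p, q]ᵀ = Aᵀg.
det = 78·(793/576) − 4² = 8773/96.
p = (32·(793/576) − 4·(73/24))/(8773/96) = 9184/26319; q = (78·(73/24) − 4·32)/(8773/96) = 10488/8773.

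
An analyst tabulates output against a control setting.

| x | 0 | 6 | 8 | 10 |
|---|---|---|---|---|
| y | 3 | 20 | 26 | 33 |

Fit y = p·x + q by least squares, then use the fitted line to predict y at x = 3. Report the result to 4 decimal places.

ŷ = 11.6071

Compute the Gram sums: Σx·x = 200, Σx = 24, Σ1 = 4.
Moment sums: Σx·y = 658, Σy = 82.
Normal equations: [[200, 24]; [24, 4]]·[p, q]ᵀ = [658, 82]ᵀ.
Eliminating q: 4·(row 1) − 24·(row 2) gives 224·p = 4·658 − 24·82 = 664, so p = 83/28.
Then q = (82 − 24·(83/28))/4 = 19/7.
At x = 3: ŷ = (83/28)·(3) + (19/7)·(1) = 325/28.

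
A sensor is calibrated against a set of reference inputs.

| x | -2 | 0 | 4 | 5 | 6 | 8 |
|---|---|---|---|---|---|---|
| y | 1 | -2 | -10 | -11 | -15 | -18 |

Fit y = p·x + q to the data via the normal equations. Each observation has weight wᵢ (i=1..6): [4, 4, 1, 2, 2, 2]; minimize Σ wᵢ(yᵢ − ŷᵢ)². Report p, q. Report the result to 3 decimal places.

Normal-equation sums: Σwᵢ·x·x = 282, Σwᵢ·x = 34, Σwᵢ·1 = 15.
Moment sums: Σwᵢ·x·y = -626, Σwᵢ·y = -102.
MᵀWM·[p, q]ᵀ = MᵀWy becomes [[282, 34]; [34, 15]]·[p, q]ᵀ = [-626, -102]ᵀ.
Eliminating q: 15·(row 1) − 34·(row 2) gives 3074·p = 15·(-626) − 34·(-102) = -5922, so p = -2961/1537.
Then q = ((-102) − 34·(-2961/1537))/15 = -3740/1537.

p = -1.926, q = -2.433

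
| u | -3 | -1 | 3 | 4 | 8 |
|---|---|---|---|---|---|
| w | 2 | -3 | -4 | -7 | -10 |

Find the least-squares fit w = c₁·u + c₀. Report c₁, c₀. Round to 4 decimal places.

The normal equations are: 99·c₁ + 11·c₀ = -123;  11·c₁ + 5·c₀ = -22.
Determinant 99·5 − 11² = 374.
c₁ = ((-123)·5 − 11·(-22))/374 = -373/374; c₀ = (99·(-22) − 11·(-123))/374 = -75/34.

c₁ = -0.9973, c₀ = -2.2059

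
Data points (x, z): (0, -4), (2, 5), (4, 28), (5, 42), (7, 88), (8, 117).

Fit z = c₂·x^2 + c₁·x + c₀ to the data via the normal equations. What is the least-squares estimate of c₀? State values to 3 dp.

c₀ = -3.523

Compute the Gram sums: Σx^2·x^2 = 7394, Σx^2·x = 1052, Σx^2 = 158, Σx·x = 158, Σx = 26, Σ1 = 6.
Right-hand side: Σx^2·z = 13318, Σx·z = 1884, Σz = 276.
So AᵀA·[c₂, c₁, c₀]ᵀ = Aᵀz: [[7394, 1052, 158]; [1052, 158, 26]; [158, 26, 6]]·[c₂, c₁, c₀]ᵀ = [13318, 1884, 276]ᵀ.
Solving the 3×3 system (Gaussian elimination) gives c₂ = 16156/8733, c₁ = 1625/8733, c₀ = -10255/2911.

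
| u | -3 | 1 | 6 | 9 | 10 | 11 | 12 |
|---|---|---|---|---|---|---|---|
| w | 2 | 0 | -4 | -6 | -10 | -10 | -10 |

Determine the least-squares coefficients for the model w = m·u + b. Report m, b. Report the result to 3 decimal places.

Sums needed: Σu·u = 492, Σu = 46, Σ1 = 7.
And Σu·w = -414, Σw = -38.
Normal equations: [[492, 46]; [46, 7]]·[m, b]ᵀ = [-414, -38]ᵀ.
det = 492·7 − 46² = 1328.
m = ((-414)·7 − 46·(-38))/1328 = -575/664; b = (492·(-38) − 46·(-414))/1328 = 87/332.

m = -0.866, b = 0.262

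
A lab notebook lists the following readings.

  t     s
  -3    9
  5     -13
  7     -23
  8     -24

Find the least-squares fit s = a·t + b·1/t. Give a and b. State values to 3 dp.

From the data, Σt·t = 147, Σt·1/t = 4, Σ1/t·1/t = 132049/705600.
Right-hand side: Σt·s = -445, Σ1/t·s = -416/35.
MᵀM·[a, b]ᵀ = Mᵀs becomes [[147, 4]; [4, 132049/705600]]·[a, b]ᵀ = [-445, -416/35]ᵀ.
Eliminating b: (132049/705600)·(row 1) − 4·(row 2) gives (55249/4800)·a = (132049/705600)·(-445) − 4·(-416/35) = -5043113/141120, so a = -25215565/8121603.
Then b = ((-416/35) − 4·(-25215565/8121603))/(132049/705600) = 157440/55249.

a = -3.105, b = 2.850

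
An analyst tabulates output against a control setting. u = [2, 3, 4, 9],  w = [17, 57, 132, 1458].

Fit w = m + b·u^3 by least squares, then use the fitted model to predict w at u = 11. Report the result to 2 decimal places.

ŵ = 2659.96

Sums needed: Σ1 = 4, Σu^3 = 828, Σu^3·u^3 = 536330.
Moment sums: Σw = 1664, Σu^3·w = 1073005.
So XᵀX·[m, b]ᵀ = Xᵀw: [[4, 828]; [828, 536330]]·[m, b]ᵀ = [1664, 1073005]ᵀ.
det = 4·536330 − 828² = 1459736.
m = (1664·536330 − 828·1073005)/1459736 = 1001245/364934; b = (4·1073005 − 828·1664)/1459736 = 728557/364934.
At u = 11: ŵ = (1001245/364934)·(1) + (728557/364934)·(1331) = 485355306/182467.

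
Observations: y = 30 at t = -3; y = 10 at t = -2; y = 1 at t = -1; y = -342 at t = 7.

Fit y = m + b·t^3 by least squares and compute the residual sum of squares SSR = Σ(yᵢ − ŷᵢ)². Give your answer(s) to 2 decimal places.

Compute the Gram sums: Σ1 = 4, Σt^3 = 307, Σt^3·t^3 = 118443.
And Σy = -301, Σt^3·y = -118197.
Normal equations: [[4, 307]; [307, 118443]]·[m, b]ᵀ = [-301, -118197]ᵀ.
Eliminating b: 118443·(row 1) − 307·(row 2) gives 379523·m = 118443·(-301) − 307·(-118197) = 635136, so m = 635136/379523.
Then b = ((-118197) − 307·(635136/379523))/118443 = -380381/379523.
Residuals: 480267/379523, 117046/379523, -635994/379523, 38681/379523; SSR = 1713574/379523.

SSR = 4.52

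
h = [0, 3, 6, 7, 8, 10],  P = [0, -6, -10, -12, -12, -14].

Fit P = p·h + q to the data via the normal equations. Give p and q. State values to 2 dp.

Setting ∂/∂p … = 0 gives: 258·p + 34·q = -398;  34·p + 6·q = -54.
(Σh·h = 258, Σh = 34, Σ1 = 6, Σh·P = -398, ΣP = -54.)
Eliminating q: 6·(row 1) − 34·(row 2) gives 392·p = 6·(-398) − 34·(-54) = -552, so p = -69/49.
Then q = ((-54) − 34·(-69/49))/6 = -50/49.

p = -1.41, q = -1.02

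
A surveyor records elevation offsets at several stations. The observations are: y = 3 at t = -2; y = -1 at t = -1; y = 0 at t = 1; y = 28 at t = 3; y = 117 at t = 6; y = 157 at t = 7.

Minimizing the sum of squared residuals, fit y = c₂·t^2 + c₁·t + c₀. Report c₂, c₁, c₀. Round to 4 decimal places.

c₂ = 3.0377, c₁ = 1.8367, c₀ = -4.2474

Compute the Gram sums: Σt^2·t^2 = 3796, Σt^2·t = 578, Σt^2 = 100, Σt·t = 100, Σt = 14, Σ1 = 6.
And Σt^2·y = 12168, Σt·y = 1880, Σy = 304.
So MᵀM·[c₂, c₁, c₀]ᵀ = Mᵀy: [[3796, 578, 100]; [578, 100, 14]; [100, 14, 6]]·[c₂, c₁, c₀]ᵀ = [12168, 1880, 304]ᵀ.
Solving the 3×3 system (Gaussian elimination) gives c₂ = 11200/3687, c₁ = 6772/3687, c₀ = -5220/1229.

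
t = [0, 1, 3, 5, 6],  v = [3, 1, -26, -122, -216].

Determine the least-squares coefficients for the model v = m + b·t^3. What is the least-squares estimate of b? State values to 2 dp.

b = -1.01

Forming XᵀX = [[5, 369]; [369, 63011]] and Xᵀv = [-360, -62607]ᵀ gives XᵀX·[m, b]ᵀ = Xᵀv.
Eliminating b: 63011·(row 1) − 369·(row 2) gives 178894·m = 63011·(-360) − 369·(-62607) = 418023, so m = 418023/178894.
Then b = ((-62607) − 369·(418023/178894))/63011 = -180195/178894.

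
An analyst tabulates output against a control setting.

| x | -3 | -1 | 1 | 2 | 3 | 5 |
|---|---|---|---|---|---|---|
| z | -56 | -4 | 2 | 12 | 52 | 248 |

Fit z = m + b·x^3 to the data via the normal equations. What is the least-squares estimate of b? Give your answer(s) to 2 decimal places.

The normal equations are: 6·m + 133·b = 254;  133·m + 17149·b = 34018.
Eliminating b: 17149·(row 1) − 133·(row 2) gives 85205·m = 17149·254 − 133·34018 = -168548, so m = -168548/85205.
Then b = (34018 − 133·(-168548/85205))/17149 = 170326/85205.

b = 2.00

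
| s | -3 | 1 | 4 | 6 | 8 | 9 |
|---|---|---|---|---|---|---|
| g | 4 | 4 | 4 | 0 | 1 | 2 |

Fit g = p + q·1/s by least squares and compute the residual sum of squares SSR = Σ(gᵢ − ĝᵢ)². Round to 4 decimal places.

Normal-equation sums: Σ1 = 6, Σ1/s = 95/72, Σ1/s·1/s = 6373/5184.
And Σg = 15, Σ1/s·g = 289/72.
So MᵀM·[p, q]ᵀ = Mᵀg: [[6, 95/72]; [95/72, 6373/5184]]·[p, q]ᵀ = [15, 289/72]ᵀ.
Δ = 6·(6373/5184) − (95/72)² = 29213/5184.
p = (15·(6373/5184) − (95/72)·(289/72))/(29213/5184) = 68140/29213; q = (6·(289/72) − (95/72)·15)/(29213/5184) = 22248/29213.
Residuals: 56128/29213, 26464/29213, 43150/29213, -71848/29213, -41708/29213, -12186/29213; SSR = 436888/29213.

SSR = 14.9553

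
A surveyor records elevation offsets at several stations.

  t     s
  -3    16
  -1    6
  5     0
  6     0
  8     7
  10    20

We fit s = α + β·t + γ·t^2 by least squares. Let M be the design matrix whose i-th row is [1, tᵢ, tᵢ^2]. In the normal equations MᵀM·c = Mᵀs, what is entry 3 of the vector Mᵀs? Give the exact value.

Entry 3 ↔ basis t^2, so (Mᵀs)_{3} = Σᵢ (t^2)·sᵢ = (9)·(16) + (1)·(6) + (25)·(0) + (36)·(0) + (64)·(7) + (100)·(20) = 2598.

2598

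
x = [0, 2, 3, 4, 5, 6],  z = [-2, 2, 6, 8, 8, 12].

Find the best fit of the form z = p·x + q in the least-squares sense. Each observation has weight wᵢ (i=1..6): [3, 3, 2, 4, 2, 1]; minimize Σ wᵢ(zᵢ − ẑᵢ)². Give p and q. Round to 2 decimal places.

Normal-equation sums: Σwᵢ·x·x = 180, Σwᵢ·x = 44, Σwᵢ·1 = 15.
And Σwᵢ·x·z = 328, Σwᵢ·z = 72.
MᵀWM·[p, q]ᵀ = MᵀWz becomes [[180, 44]; [44, 15]]·[p, q]ᵀ = [328, 72]ᵀ.
Determinant 180·15 − 44² = 764.
p = (328·15 − 44·72)/764 = 438/191; q = (180·72 − 44·328)/764 = -368/191.

p = 2.29, q = -1.93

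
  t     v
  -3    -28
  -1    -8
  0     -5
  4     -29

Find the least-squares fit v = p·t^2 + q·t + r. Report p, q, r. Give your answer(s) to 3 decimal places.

AᵀA·[p, q, r]ᵀ = Aᵀv reads: 338·p + 36·q + 26·r = -724;  36·p + 26·q + 0·r = -24;  26·p + 0·q + 4·r = -70.
(Σt^2·t^2 = 338, Σt^2·t = 36, Σt^2 = 26, Σt·t = 26, Σt = 0, Σ1 = 4, Σt^2·v = -724, Σt·v = -24, Σv = -70.)
Solving the 3×3 system (Gaussian elimination) gives p = -3065/1549, q = 2814/1549, r = -7185/1549.

p = -1.979, q = 1.817, r = -4.638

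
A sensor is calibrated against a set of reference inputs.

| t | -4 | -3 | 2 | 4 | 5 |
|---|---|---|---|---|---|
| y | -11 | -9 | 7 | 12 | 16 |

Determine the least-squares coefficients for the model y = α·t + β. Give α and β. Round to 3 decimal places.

From the data, Σt·t = 70, Σt = 4, Σ1 = 5.
And Σt·y = 213, Σy = 15.
XᵀX·[α, β]ᵀ = Xᵀy becomes [[70, 4]; [4, 5]]·[α, β]ᵀ = [213, 15]ᵀ.
Δ = 70·5 − 4² = 334.
α = (213·5 − 4·15)/334 = 1005/334; β = (70·15 − 4·213)/334 = 99/167.

α = 3.009, β = 0.593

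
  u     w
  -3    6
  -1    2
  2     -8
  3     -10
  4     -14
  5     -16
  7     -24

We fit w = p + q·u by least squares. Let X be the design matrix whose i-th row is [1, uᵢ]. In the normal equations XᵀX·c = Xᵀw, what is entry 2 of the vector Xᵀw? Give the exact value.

Entry 2 ↔ basis u, so (Xᵀw)_{2} = Σᵢ (u)·wᵢ = (-3)·(6) + (-1)·(2) + (2)·(-8) + (3)·(-10) + (4)·(-14) + (5)·(-16) + (7)·(-24) = -370.

-370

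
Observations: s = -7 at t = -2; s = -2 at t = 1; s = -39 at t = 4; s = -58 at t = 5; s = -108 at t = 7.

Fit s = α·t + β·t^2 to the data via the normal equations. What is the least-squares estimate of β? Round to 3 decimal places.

β = -2.061

AᵀA·[α, β]ᵀ = Aᵀs reads: 95·α + 525·β = -1190;  525·α + 3299·β = -7396.
Δ = 95·3299 − 525² = 37780.
α = ((-1190)·3299 − 525·(-7396))/37780 = -4291/3778; β = (95·(-7396) − 525·(-1190))/37780 = -7787/3778.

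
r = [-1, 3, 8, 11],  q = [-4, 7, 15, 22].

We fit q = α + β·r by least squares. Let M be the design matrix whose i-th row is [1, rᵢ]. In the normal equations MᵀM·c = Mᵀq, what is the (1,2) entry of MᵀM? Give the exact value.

Row 1 ↔ basis 1, column 2 ↔ basis r, so (MᵀM)_{1,2} = Σᵢ r = (1)·(-1) + (1)·(3) + (1)·(8) + (1)·(11) = 21.

21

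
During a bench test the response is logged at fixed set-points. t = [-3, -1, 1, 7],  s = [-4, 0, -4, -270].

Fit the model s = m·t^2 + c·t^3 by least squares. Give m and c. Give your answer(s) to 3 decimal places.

m = -1.962, c = -0.507

AᵀA·[m, c]ᵀ = Aᵀs reads: 2484·m + 16564·c = -13270;  16564·m + 118380·c = -92506.
(Σt^2·t^2 = 2484, Σt^2·t^3 = 16564, Σt^3·t^3 = 118380, Σt^2·s = -13270, Σt^3·s = -92506.)
det = 2484·118380 − 16564² = 19689824.
m = ((-13270)·118380 − 16564·(-92506))/19689824 = -1207288/615307; c = (2484·(-92506) − 16564·(-13270))/19689824 = -623789/1230614.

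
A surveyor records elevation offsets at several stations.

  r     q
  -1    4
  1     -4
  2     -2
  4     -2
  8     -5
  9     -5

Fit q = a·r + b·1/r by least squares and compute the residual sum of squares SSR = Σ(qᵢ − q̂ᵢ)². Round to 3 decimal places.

SSR = 1.524

The normal system MᵀM·[a, b]ᵀ = Mᵀq is [[167, 6]; [6, 12133/5184]]·[a, b]ᵀ = [-105, -769/72]ᵀ.
Determinant 167·(12133/5184) − 6² = 1839587/5184.
a = ((-105)·(12133/5184) − 6·(-769/72))/(1839587/5184) = -941757/1839587; b = (167·(-769/72) − 6·(-105))/(1839587/5184) = -5980536/1839587.
Residuals: 436055/1839587, -436055/1839587, 1194608/1839587, 1582988/1839587, -916312/1839587, -57618/1839587; SSR = 2802898/1839587.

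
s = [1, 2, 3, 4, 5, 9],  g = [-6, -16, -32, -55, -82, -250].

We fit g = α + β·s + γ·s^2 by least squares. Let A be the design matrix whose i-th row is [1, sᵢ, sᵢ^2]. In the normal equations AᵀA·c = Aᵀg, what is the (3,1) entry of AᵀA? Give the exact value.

Row 3 ↔ basis s^2, column 1 ↔ basis 1, so (AᵀA)_{3,1} = Σᵢ s^2 = (1)·(1) + (4)·(1) + (9)·(1) + (16)·(1) + (25)·(1) + (81)·(1) = 136.

136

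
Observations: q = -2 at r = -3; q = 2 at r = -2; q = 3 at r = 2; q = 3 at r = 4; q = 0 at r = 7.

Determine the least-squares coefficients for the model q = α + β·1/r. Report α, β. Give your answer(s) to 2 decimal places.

Forming AᵀA = [[5, 5/84]; [5/84, 4897/7056]] and Aᵀq = [6, 23/12]ᵀ gives AᵀA·[α, β]ᵀ = Aᵀq.
Eliminating β: (4897/7056)·(row 1) − (5/84)·(row 2) gives (6115/1764)·α = (4897/7056)·6 − (5/84)·(23/12) = 28577/7056, so α = 28577/24460.
Then β = ((23/12) − (5/84)·(28577/24460))/(4897/7056) = 3255/1223.

α = 1.17, β = 2.66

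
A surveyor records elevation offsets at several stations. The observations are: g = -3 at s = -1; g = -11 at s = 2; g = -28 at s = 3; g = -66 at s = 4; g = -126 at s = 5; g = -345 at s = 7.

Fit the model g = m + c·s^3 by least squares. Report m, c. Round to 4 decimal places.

From the data, Σ1 = 6, Σs^3 = 566, Σs^3·s^3 = 138164.
And Σg = -579, Σs^3·g = -139150.
So MᵀM·[m, c]ᵀ = Mᵀg: [[6, 566]; [566, 138164]]·[m, c]ᵀ = [-579, -139150]ᵀ.
det = 6·138164 − 566² = 508628.
m = ((-579)·138164 − 566·(-139150))/508628 = -309514/127157; c = (6·(-139150) − 566·(-579))/508628 = -253593/254314.

m = -2.4341, c = -0.9972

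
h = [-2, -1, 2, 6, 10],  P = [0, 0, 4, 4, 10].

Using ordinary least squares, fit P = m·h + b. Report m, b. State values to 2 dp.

m = 0.78, b = 1.26

MᵀM·[m, b]ᵀ = MᵀP reads: 145·m + 15·b = 132;  15·m + 5·b = 18.
Determinant 145·5 − 15² = 500.
m = (132·5 − 15·18)/500 = 39/50; b = (145·18 − 15·132)/500 = 63/50.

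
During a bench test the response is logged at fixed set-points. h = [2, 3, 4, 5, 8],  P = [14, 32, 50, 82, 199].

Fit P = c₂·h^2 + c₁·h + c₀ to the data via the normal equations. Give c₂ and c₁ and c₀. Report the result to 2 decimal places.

From the data, Σh^2·h^2 = 5074, Σh^2·h = 736, Σh^2 = 118, Σh·h = 118, Σh = 22, Σ1 = 5.
Right-hand side: Σh^2·P = 15930, Σh·P = 2326, ΣP = 377.
Row-reducing yields c₂ = 794/273, c₁ = 472/273, c₀ = -11/13.

c₂ = 2.91, c₁ = 1.73, c₀ = -0.85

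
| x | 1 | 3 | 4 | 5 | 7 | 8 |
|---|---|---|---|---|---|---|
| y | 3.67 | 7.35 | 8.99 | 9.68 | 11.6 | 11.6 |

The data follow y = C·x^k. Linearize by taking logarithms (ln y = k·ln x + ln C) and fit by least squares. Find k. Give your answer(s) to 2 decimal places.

With ln yᵢ as the transformed response and ln xᵢ as the regressor:
XᵀX = [[13.8297, 8.1197]; [8.1197, 6]], rhs = [18.7555, 12.6631]ᵀ  (here Σln x = 8.1197, Σ(ln x)² = 13.8297, Σln y = 12.6631, Σln x·ln y = 18.7555).
Slope k = (n·Σln x·ln y − Σln x·Σln y)/(n·Σ(ln x)² − (Σln x)²) = (6·18.7555 − 8.1197·12.6631)/17.0487 = 0.56972; ln C = (Σln y − k·Σln x)/n = 1.33953.

k = 0.57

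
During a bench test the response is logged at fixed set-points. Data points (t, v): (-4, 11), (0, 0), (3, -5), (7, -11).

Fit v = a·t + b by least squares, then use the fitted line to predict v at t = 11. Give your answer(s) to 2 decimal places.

v̂ = -20.03

From the data, Σt·t = 74, Σt = 6, Σ1 = 4.
Moment sums: Σt·v = -136, Σv = -5.
det = 74·4 − 6² = 260.
a = ((-136)·4 − 6·(-5))/260 = -257/130; b = (74·(-5) − 6·(-136))/260 = 223/130.
At t = 11: v̂ = (-257/130)·(11) + (223/130)·(1) = -1302/65.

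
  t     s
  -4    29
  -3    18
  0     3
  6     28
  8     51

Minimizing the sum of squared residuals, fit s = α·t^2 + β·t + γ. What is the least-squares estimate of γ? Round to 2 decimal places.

γ = 3.21

Setting ∂/∂α … = 0 gives: 5729·α + 637·β + 125·γ = 4898;  637·α + 125·β + 7·γ = 406;  125·α + 7·β + 5·γ = 129.
(Σt^2·t^2 = 5729, Σt^2·t = 637, Σt^2 = 125, Σt·t = 125, Σt = 7, Σ1 = 5, Σt^2·s = 4898, Σt·s = 406, Σs = 129.)
Inverting the 3×3 Gram matrix, [α, β, γ]ᵀ = [10547/10302, -22141/10302, 5519/1717]ᵀ.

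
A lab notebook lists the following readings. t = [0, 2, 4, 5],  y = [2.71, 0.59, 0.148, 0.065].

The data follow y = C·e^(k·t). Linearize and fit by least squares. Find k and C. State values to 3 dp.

Linearized form: ln y = k·t + ln C. From the 4 transformed points,
Sums: Σt = 11.0000, Σ(t)² = 45.0000, Σln y = -4.1746, Σt·ln y = -22.3643.
Normal system: [[45.0000, 11.0000]; [11.0000, 4]]·[k, ln C]ᵀ = [-22.3643, -4.1746]ᵀ.
Δ = 45.0000·4 − (11.0000)² = 59.0000; k = (-22.3643·4 − 11.0000·-4.1746)/59.0000 = -0.73791, ln C = (45.0000·-4.1746 − 11.0000·-22.3643)/59.0000 = 0.98560, so C = exp(0.98560) = 2.67941.

k = -0.738, C = 2.679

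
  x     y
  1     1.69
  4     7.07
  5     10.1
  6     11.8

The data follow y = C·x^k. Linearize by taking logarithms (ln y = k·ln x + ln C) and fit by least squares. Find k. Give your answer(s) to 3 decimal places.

Taking logs, ln y = k·ln x + ln C, so regress ln y on ln x.
XᵀX = [[7.7225, 4.7875]; [4.7875, 4]], rhs = [10.8555, 7.2612]ᵀ  (here Σln x = 4.7875, Σ(ln x)² = 7.7225, Σln y = 7.2612, Σln x·ln y = 10.8555).
Slope k = (n·Σln x·ln y − Σln x·Σln y)/(n·Σ(ln x)² − (Σln x)²) = (4·10.8555 − 4.7875·7.2612)/7.9699 = 1.08646; ln C = (Σln y − k·Σln x)/n = 0.51495.

k = 1.086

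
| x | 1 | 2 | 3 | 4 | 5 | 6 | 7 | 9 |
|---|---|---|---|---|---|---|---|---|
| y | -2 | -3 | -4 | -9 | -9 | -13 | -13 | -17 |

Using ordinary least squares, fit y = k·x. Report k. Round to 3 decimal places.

k = -1.914

The normal system AᵀA·[k]ᵀ = Aᵀy is [[221]]·[k]ᵀ = [-423]ᵀ.
Hence k = -423 / 221 ≈ -1.91403.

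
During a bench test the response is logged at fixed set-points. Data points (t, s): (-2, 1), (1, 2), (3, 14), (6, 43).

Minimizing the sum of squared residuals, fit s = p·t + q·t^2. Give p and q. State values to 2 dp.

Setting ∂/∂p … = 0 gives: 50·p + 236·q = 300;  236·p + 1394·q = 1680.
(Σt·t = 50, Σt·t^2 = 236, Σt^2·t^2 = 1394, Σt·s = 300, Σt^2·s = 1680.)
Eliminating q: 1394·(row 1) − 236·(row 2) gives 14004·p = 1394·300 − 236·1680 = 21720, so p = 1810/1167.
Then q = (1680 − 236·(1810/1167))/1394 = 1100/1167.

p = 1.55, q = 0.94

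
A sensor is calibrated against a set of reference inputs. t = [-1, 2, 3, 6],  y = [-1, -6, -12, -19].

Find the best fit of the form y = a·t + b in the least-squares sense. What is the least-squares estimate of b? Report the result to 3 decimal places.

XᵀX·[a, b]ᵀ = Xᵀy reads: 50·a + 10·b = -161;  10·a + 4·b = -38.
(Σt·t = 50, Σt = 10, Σ1 = 4, Σt·y = -161, Σy = -38.)
Eliminating b: 4·(row 1) − 10·(row 2) gives 100·a = 4·(-161) − 10·(-38) = -264, so a = -66/25.
Then b = ((-38) − 10·(-66/25))/4 = -29/10.

b = -2.900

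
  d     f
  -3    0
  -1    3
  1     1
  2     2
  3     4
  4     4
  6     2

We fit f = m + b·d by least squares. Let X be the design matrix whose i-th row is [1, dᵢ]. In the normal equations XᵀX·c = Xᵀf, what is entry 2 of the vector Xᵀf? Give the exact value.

Entry 2 ↔ basis d, so (Xᵀf)_{2} = Σᵢ (d)·fᵢ = (-3)·(0) + (-1)·(3) + (1)·(1) + (2)·(2) + (3)·(4) + (4)·(4) + (6)·(2) = 42.

42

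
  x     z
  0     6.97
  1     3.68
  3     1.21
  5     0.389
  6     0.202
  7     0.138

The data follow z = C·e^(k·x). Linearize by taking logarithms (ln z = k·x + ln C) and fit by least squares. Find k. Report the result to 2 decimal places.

k = -0.57

Let Y = ln z. Fitting Y = k·x + ln C by least squares:
Σx = 22.0000, Σ(x)² = 120.0000, Σln z = -1.0890, Σx·ln z = -26.3065.
Equations: 120.0000·k + 22.0000·ln C = -26.3065;  22.0000·k + 6·ln C = -1.0890.
Δ = 120.0000·6 − (22.0000)² = 236.0000; k = (-26.3065·6 − 22.0000·-1.0890)/236.0000 = -0.56729, ln C = (120.0000·-1.0890 − 22.0000·-26.3065)/236.0000 = 1.89857.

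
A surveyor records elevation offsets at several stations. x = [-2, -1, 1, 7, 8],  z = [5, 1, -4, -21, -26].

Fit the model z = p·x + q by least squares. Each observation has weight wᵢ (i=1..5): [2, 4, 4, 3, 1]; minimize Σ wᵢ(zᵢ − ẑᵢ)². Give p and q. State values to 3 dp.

p = -2.887, q = -1.344

From the data, Σwᵢ·x·x = 227, Σwᵢ·x = 25, Σwᵢ·1 = 14.
Right-hand side: Σwᵢ·x·z = -689, Σwᵢ·z = -91.
AᵀWA·[p, q]ᵀ = AᵀWz becomes [[227, 25]; [25, 14]]·[p, q]ᵀ = [-689, -91]ᵀ.
Eliminating q: 14·(row 1) − 25·(row 2) gives 2553·p = 14·(-689) − 25·(-91) = -7371, so p = -2457/851.
Then q = ((-91) − 25·(-2457/851))/14 = -1144/851.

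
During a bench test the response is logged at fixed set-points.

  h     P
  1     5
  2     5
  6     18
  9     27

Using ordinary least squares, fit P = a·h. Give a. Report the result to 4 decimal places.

Forming XᵀX = [[122]] and XᵀP = [366]ᵀ gives XᵀX·[a]ᵀ = XᵀP.
a = 366/122 = 3.

a = 3.0000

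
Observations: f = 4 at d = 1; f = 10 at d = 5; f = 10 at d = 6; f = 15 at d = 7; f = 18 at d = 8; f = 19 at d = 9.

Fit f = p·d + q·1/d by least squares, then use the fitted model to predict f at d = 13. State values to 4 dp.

Sums needed: Σd·d = 256, Σd·1/d = 6, Σ1/d·1/d = 7088041/6350400.
Moment sums: Σd·f = 534, Σ1/d·f = 3571/252.
det = 256·(7088041/6350400) − 6² = 24780064/99225.
p = (534·(7088041/6350400) − 6·(3571/252))/(24780064/99225) = 1622539347/792962048; q = (256·(3571/252) − 6·534)/(24780064/99225) = 10509975/6195016.
At d = 13: f̂ = (1622539347/792962048)·(13) + (10509975/6195016)·(1/13) = 275554426443/10308506624.

f̂ = 26.7308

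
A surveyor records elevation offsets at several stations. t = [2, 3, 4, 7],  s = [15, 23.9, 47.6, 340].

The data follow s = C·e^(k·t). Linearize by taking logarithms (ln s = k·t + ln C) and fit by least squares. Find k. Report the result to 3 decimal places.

k = 0.635

With ln sᵢ as the transformed response and tᵢ as the regressor:
Sums: Σt = 16.0000, Σ(t)² = 78.0000, Σln s = 15.5737, Σt·ln s = 71.1917.
Normal system: [[78.0000, 16.0000]; [16.0000, 4]]·[k, ln C]ᵀ = [71.1917, 15.5737]ᵀ.
Δ = 78.0000·4 − (16.0000)² = 56.0000; k = (71.1917·4 − 16.0000·15.5737)/56.0000 = 0.63549, ln C = (78.0000·15.5737 − 16.0000·71.1917)/56.0000 = 1.35147.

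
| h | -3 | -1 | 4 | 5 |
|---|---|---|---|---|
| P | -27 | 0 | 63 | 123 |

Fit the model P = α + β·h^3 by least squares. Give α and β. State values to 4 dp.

Sums needed: Σ1 = 4, Σh^3 = 161, Σh^3·h^3 = 20451.
For MᵀP: ΣP = 159, Σh^3·P = 20136.
Normal equations: [[4, 161]; [161, 20451]]·[α, β]ᵀ = [159, 20136]ᵀ.
Δ = 4·20451 − 161² = 55883.
α = (159·20451 − 161·20136)/55883 = 9813/55883; β = (4·20136 − 161·159)/55883 = 54945/55883.

α = 0.1756, β = 0.9832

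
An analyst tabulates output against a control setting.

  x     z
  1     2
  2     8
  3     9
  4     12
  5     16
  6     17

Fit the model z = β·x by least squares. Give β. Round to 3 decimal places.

β = 3.022

The normal system AᵀA·[β]ᵀ = Aᵀz is [[91]]·[β]ᵀ = [275]ᵀ.
Hence β = 275 / 91 ≈ 3.02198.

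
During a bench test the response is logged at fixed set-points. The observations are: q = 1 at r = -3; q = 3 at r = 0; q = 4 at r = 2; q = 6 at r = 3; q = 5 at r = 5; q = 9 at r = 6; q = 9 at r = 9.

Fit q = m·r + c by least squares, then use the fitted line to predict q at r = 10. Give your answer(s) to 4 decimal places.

q̂ = 10.1084

AᵀA·[m, c]ᵀ = Aᵀq reads: 164·m + 22·c = 183;  22·m + 7·c = 37.
(Σr·r = 164, Σr = 22, Σ1 = 7, Σr·q = 183, Σq = 37.)
Determinant 164·7 − 22² = 664.
m = (183·7 − 22·37)/664 = 467/664; c = (164·37 − 22·183)/664 = 1021/332.
At r = 10: q̂ = (467/664)·(10) + (1021/332)·(1) = 839/83.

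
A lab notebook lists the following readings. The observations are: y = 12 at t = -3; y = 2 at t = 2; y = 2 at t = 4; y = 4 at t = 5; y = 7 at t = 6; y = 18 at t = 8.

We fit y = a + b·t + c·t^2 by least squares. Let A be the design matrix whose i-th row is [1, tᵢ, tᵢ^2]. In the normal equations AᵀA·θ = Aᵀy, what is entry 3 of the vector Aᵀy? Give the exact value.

1652

Entry 3 ↔ basis t^2, so (Aᵀy)_{3} = Σᵢ (t^2)·yᵢ = (9)·(12) + (4)·(2) + (16)·(2) + (25)·(4) + (36)·(7) + (64)·(18) = 1652.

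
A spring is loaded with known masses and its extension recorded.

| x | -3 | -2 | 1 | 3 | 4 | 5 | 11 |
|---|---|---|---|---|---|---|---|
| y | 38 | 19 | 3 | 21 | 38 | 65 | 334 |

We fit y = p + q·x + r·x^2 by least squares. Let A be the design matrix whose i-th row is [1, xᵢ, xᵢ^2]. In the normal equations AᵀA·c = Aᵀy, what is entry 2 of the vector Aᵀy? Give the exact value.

Entry 2 ↔ basis x, so (Aᵀy)_{2} = Σᵢ (x)·yᵢ = (-3)·(38) + (-2)·(19) + (1)·(3) + (3)·(21) + (4)·(38) + (5)·(65) + (11)·(334) = 4065.

4065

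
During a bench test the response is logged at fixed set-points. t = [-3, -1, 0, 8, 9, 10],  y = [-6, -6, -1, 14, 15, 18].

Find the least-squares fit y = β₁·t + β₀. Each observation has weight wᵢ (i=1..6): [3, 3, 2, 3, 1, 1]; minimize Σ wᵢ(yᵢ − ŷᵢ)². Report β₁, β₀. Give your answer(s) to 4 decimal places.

Sums needed: Σwᵢ·t·t = 403, Σwᵢ·t = 31, Σwᵢ·1 = 13.
Moment sums: Σwᵢ·t·y = 723, Σwᵢ·y = 37.
So XᵀWX·[β₁, β₀]ᵀ = XᵀWy: [[403, 31]; [31, 13]]·[β₁, β₀]ᵀ = [723, 37]ᵀ.
det = 403·13 − 31² = 4278.
β₁ = (723·13 − 31·37)/4278 = 4126/2139; β₀ = (403·37 − 31·723)/4278 = -121/69.

β₁ = 1.9289, β₀ = -1.7536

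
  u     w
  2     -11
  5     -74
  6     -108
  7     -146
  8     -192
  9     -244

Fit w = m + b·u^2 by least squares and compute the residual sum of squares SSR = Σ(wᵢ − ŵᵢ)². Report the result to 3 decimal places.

SSR = 1.241

Normal-equation sums: Σ1 = 6, Σu^2 = 259, Σu^2·u^2 = 14995.
Moment sums: Σw = -775, Σu^2·w = -44988.
MᵀM·[m, b]ᵀ = Mᵀw becomes [[6, 259]; [259, 14995]]·[m, b]ᵀ = [-775, -44988]ᵀ.
Determinant 6·14995 − 259² = 22889.
m = ((-775)·14995 − 259·(-44988))/22889 = 30767/22889; b = (6·(-44988) − 259·(-775))/22889 = -69203/22889.
Residuals: -122/487, 5522/22889, -11471/22889, 18386/22889, 3537/22889, -10240/22889; SSR = 28414/22889.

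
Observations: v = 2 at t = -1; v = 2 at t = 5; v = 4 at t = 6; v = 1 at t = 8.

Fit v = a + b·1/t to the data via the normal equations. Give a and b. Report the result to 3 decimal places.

Sums needed: Σ1 = 4, Σ1/t = -61/120, Σ1/t·1/t = 15601/14400.
And Σv = 9, Σ1/t·v = -97/120.
Normal equations: [[4, -61/120]; [-61/120, 15601/14400]]·[a, b]ᵀ = [9, -97/120]ᵀ.
det = 4·(15601/14400) − (-61/120)² = 19561/4800.
a = (9·(15601/14400) − (-61/120)·(-97/120))/(19561/4800) = 134492/58683; b = (4·(-97/120) − (-61/120)·9)/(19561/4800) = 6440/19561.

a = 2.292, b = 0.329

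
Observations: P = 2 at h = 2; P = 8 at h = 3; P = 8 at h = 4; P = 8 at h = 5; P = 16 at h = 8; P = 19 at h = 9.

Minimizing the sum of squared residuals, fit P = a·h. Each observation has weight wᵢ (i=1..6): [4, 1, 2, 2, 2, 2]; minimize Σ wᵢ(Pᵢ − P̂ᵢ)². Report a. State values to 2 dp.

With design matrix A, AᵀWA = [[397]] and AᵀWP = [782]ᵀ.
Hence a = 782 / 397 ≈ 1.96977.

a = 1.97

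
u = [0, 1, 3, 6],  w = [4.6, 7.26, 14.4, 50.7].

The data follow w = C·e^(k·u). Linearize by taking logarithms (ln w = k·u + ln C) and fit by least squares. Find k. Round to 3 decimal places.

k = 0.395

Taking logs, ln w = k·u + ln C, so regress ln w on u.
XᵀX = [[46.0000, 10.0000]; [10.0000, 4]], rhs = [33.5396, 10.1016]ᵀ  (here Σu = 10.0000, Σ(u)² = 46.0000, Σln w = 10.1016, Σu·ln w = 33.5396).
Solving (det = 84.0000): k = 0.39455, ln C = 1.53901.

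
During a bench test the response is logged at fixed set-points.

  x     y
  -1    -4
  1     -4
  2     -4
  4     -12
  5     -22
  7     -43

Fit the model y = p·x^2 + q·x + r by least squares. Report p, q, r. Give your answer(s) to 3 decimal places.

Entries of AᵀA: Σx^2·x^2 = 3300, Σx^2·x = 540, Σx^2 = 96, Σx·x = 96, Σx = 18, Σ1 = 6.
Right-hand side: Σx^2·y = -2873, Σx·y = -467, Σy = -89.
Solving the 3×3 system (Gaussian elimination) gives p = -83/84, q = 7/6, r = -53/21.

p = -0.988, q = 1.167, r = -2.524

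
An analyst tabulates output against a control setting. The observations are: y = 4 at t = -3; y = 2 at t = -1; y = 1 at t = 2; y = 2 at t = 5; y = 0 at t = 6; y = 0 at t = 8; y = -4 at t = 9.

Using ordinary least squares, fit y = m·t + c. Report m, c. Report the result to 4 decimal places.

m = -0.4583, c = 2.4167

Setting ∂/∂m … = 0 gives: 220·m + 26·c = -38;  26·m + 7·c = 5.
det = 220·7 − 26² = 864.
m = ((-38)·7 − 26·5)/864 = -11/24; c = (220·5 − 26·(-38))/864 = 29/12.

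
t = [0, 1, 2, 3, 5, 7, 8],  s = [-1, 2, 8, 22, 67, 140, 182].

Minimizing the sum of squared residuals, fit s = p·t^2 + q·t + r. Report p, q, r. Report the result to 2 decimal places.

From the data, Σt^2·t^2 = 7220, Σt^2·t = 1016, Σt^2 = 152, Σt·t = 152, Σt = 26, Σ1 = 7.
Moment sums: Σt^2·s = 20415, Σt·s = 2855, Σs = 420.
Row-reducing yields p = 72565/23556, q = -40645/23556, r = -1895/3926.

p = 3.08, q = -1.73, r = -0.48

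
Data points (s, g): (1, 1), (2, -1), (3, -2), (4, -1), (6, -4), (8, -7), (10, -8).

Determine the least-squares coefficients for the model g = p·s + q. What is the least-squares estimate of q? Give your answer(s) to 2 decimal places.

q = 1.66

The normal equations are: 230·p + 34·q = -171;  34·p + 7·q = -22.
Determinant 230·7 − 34² = 454.
p = ((-171)·7 − 34·(-22))/454 = -449/454; q = (230·(-22) − 34·(-171))/454 = 377/227.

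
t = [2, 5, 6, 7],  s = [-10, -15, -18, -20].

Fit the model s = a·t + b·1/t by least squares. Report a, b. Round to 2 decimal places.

Compute the Gram sums: Σt·t = 114, Σt·1/t = 4, Σ1/t·1/t = 7457/22050.
Right-hand side: Σt·s = -343, Σ1/t·s = -97/7.
Eliminating b: (7457/22050)·(row 1) − 4·(row 2) gives (82883/3675)·a = (7457/22050)·(-343) − 4·(-97/7) = -190793/3150, so a = -1335551/497298.
Then b = ((-97/7) − 4·(-1335551/497298))/(7457/22050) = -763350/82883.

a = -2.69, b = -9.21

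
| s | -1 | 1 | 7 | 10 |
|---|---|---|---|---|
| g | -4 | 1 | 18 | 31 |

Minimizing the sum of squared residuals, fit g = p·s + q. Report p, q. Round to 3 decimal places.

Compute the Gram sums: Σs·s = 151, Σs = 17, Σ1 = 4.
For Xᵀg: Σs·g = 441, Σg = 46.
Eliminating q: 4·(row 1) − 17·(row 2) gives 315·p = 4·441 − 17·46 = 982, so p = 982/315.
Then q = (46 − 17·(982/315))/4 = -551/315.

p = 3.117, q = -1.749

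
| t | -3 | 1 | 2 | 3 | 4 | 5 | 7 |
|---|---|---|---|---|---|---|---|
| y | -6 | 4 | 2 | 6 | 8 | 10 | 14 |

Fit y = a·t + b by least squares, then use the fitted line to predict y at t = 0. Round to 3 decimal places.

From the data, Σt·t = 113, Σt = 19, Σ1 = 7.
Moment sums: Σt·y = 224, Σy = 38.
Eliminating b: 7·(row 1) − 19·(row 2) gives 430·a = 7·224 − 19·38 = 846, so a = 423/215.
Then b = (38 − 19·(423/215))/7 = 19/215.
At t = 0: ŷ = (423/215)·(0) + (19/215)·(1) = 19/215.

ŷ = 0.088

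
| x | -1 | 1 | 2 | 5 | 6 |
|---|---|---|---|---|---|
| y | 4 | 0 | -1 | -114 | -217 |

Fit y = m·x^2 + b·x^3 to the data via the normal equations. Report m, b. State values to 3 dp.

Sums needed: Σx^2·x^2 = 1939, Σx^2·x^3 = 10933, Σx^3·x^3 = 62347.
For Aᵀy: Σx^2·y = -10662, Σx^3·y = -61134.
AᵀA·[m, b]ᵀ = Aᵀy becomes [[1939, 10933]; [10933, 62347]]·[m, b]ᵀ = [-10662, -61134]ᵀ.
Determinant 1939·62347 − 10933² = 1360344.
m = ((-10662)·62347 − 10933·(-61134))/1360344 = 302859/113362; b = (1939·(-61134) − 10933·(-10662))/1360344 = -164265/113362.

m = 2.672, b = -1.449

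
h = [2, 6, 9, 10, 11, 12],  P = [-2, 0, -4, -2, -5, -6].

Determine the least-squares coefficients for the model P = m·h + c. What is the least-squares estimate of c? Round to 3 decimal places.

Sums needed: Σh·h = 486, Σh = 50, Σ1 = 6.
Moment sums: Σh·P = -187, ΣP = -19.
Eliminating c: 6·(row 1) − 50·(row 2) gives 416·m = 6·(-187) − 50·(-19) = -172, so m = -43/104.
Then c = ((-19) − 50·(-43/104))/6 = 29/104.

c = 0.279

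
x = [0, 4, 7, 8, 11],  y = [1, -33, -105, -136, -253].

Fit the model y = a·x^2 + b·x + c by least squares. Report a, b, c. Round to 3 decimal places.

a = -2.027, b = -0.879, c = 1.439

With design matrix M, MᵀM = [[21394, 2250, 250]; [2250, 250, 30]; [250, 30, 5]] and Mᵀy = [-44990, -4738, -526]ᵀ.
Row-reducing yields a = -3045/1502, b = -6601/7510, c = 5402/3755.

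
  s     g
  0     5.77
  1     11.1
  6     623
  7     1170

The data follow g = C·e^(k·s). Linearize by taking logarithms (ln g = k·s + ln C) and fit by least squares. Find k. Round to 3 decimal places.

Let Y = ln g. Fitting Y = k·s + ln C by least squares:
Over the data: Σs = 14.0000, Σ(s)² = 86.0000, Σln g = 17.6589, Σs·ln g = 90.4675.
Normal system: [[86.0000, 14.0000]; [14.0000, 4]]·[k, ln C]ᵀ = [90.4675, 17.6589]ᵀ.
Δ = 86.0000·4 − (14.0000)² = 148.0000; k = (90.4675·4 − 14.0000·17.6589)/148.0000 = 0.77463, ln C = (86.0000·17.6589 − 14.0000·90.4675)/148.0000 = 1.70353.

k = 0.775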